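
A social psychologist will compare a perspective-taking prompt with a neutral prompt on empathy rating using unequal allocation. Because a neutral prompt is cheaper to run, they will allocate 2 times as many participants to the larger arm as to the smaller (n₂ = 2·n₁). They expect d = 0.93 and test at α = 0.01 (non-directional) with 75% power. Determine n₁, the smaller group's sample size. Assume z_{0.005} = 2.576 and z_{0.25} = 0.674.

With allocation ratio k = n₂/n₁ = 2, Var(x̄₁−x̄₂) = σ²(1/n₁ + 1/(k·n₁)) = σ²·(k+1)/(k·n₁).
So n₁ = (1 + 1/k)·((z_{α/2} + z_β)/d)² = 1.500 × (3.250/0.93)².
n₁ = 1.500 × 12.21 = 18.3.
Round up: n₁ = 19, giving n₂ = 2 × 19 = 38.

n₁ = 19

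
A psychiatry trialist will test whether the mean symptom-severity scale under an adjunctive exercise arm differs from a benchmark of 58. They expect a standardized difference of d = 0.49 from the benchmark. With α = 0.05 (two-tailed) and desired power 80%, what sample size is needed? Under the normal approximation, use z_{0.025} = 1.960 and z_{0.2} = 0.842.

For a one-sample test: n = ((z_{α/2} + z_β) / d)².
z_{α/2} + z_β = 1.960 + 0.842 = 2.802.
n = (2.802 / 0.49)² = 5.718² = 32.70.
Round up.

n = 33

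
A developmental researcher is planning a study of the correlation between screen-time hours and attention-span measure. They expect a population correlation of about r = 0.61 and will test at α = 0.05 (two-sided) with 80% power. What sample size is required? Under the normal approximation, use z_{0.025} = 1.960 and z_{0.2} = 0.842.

Fisher's z: C = ½·ln((1+r)/(1−r)) = ½·ln(4.1282) = 0.7089.
n = ((z_{α/2} + z_β)/C)² + 3.
(1.960 + 0.842) / 0.7089 = 2.802 / 0.7089 = 3.953.
n = 3.953² + 3 = 15.62 + 3 = 18.6.
Round up.

n = 19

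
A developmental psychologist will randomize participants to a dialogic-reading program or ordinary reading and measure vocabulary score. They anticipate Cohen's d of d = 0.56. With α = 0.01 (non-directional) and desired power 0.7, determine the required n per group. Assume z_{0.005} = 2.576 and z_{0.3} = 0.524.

n = 62 per group

For two independent groups with equal n: n = 2·((z_{α/2} + z_β) / d)².
z_{α/2} + z_β = 2.576 + 0.524 = 3.100.
n = 2 × (3.100 / 0.56)² = 2 × 5.536² = 2 × 30.64 = 61.3.
Round up to the next whole participant.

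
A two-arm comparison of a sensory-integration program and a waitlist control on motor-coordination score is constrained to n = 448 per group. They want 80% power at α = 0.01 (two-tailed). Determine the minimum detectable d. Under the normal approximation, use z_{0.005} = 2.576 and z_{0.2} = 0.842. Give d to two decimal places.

For two independent groups of n = 448 each: d_min = (z_{α/2} + z_β)·√(2/n).
z-sum = 2.576 + 0.842 = 3.418.
d_min = 3.418 × √(2/448) = 3.418 × 0.0668 = 0.228.

d_min ≈ 0.23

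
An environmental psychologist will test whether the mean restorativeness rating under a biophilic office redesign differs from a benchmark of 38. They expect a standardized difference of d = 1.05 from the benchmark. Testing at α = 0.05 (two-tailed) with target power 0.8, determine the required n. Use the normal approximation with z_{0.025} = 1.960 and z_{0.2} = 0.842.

For a one-sample test: n = ((z_{α/2} + z_β) / d)².
z_{α/2} + z_β = 1.960 + 0.842 = 2.802.
n = (2.802 / 1.05)² = 2.669² = 7.12.
Round up.

n = 8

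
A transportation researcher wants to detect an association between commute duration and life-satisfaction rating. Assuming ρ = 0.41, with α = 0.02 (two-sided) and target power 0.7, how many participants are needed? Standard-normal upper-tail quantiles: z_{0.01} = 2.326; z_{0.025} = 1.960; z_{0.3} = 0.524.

Fisher's z: C = ½·ln((1+r)/(1−r)) = ½·ln(2.3898) = 0.4356.
n = ((z_{α/2} + z_β)/C)² + 3.
(2.326 + 0.524) / 0.4356 = 2.850 / 0.4356 = 6.543.
n = 6.543² + 3 = 42.81 + 3 = 45.8.
Round up.

n = 46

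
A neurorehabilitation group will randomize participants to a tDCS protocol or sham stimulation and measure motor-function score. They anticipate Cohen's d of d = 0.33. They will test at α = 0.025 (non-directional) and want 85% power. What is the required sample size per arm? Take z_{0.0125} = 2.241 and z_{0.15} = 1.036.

For two independent groups with equal n: n = 2·((z_{α/2} + z_β) / d)².
z_{α/2} + z_β = 2.241 + 1.036 = 3.277.
n = 2 × (3.277 / 0.33)² = 2 × 9.930² = 2 × 98.61 = 197.2.
Round up to the next whole participant.

n = 198 per group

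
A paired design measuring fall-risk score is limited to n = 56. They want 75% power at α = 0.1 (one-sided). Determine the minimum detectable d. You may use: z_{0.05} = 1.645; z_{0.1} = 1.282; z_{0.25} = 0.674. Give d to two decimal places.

d_min ≈ 0.26

For a single sample (or paired design) of n = 56: d_min = (z_{α} + z_β)/√n.
z-sum = 1.282 + 0.674 = 1.956.
d_min = 1.956 / √56 = 1.956 / 7.483 = 0.261.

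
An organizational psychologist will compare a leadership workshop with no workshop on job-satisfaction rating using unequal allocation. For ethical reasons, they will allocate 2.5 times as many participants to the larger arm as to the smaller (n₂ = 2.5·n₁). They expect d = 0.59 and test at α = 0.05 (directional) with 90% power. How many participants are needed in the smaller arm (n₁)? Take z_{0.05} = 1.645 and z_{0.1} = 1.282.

n₁ = 35

With allocation ratio k = n₂/n₁ = 2.5, Var(x̄₁−x̄₂) = σ²(1/n₁ + 1/(k·n₁)) = σ²·(k+1)/(k·n₁).
So n₁ = (1 + 1/k)·((z_{α} + z_β)/d)² = 1.400 × (2.927/0.59)².
n₁ = 1.400 × 24.61 = 34.5.
Round up: n₁ = 35, giving n₂ = ⌈2.5 × 35⌉ = ⌈87.5⌉ = 88.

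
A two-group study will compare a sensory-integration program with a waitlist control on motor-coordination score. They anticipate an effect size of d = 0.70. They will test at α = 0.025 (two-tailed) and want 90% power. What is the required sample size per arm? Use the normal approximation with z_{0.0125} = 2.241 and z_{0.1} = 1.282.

For two independent groups with equal n: n = 2·((z_{α/2} + z_β) / d)².
z_{α/2} + z_β = 2.241 + 1.282 = 3.523.
n = 2 × (3.523 / 0.70)² = 2 × 5.033² = 2 × 25.33 = 50.7.
Round up to the next whole participant.

n = 51 per group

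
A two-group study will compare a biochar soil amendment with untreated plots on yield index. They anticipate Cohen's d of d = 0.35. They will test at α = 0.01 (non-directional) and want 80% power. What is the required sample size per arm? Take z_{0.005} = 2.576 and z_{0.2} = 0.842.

For two independent groups with equal n: n = 2·((z_{α/2} + z_β) / d)².
z_{α/2} + z_β = 2.576 + 0.842 = 3.418.
n = 2 × (3.418 / 0.35)² = 2 × 9.766² = 2 × 95.37 = 190.7.
Round up to the next whole participant.

n = 191 per group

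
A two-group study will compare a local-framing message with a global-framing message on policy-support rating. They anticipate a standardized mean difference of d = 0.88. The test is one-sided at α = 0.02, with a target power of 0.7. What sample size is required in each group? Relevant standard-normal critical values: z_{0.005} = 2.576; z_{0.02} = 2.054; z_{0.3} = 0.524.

n = 18 per group

For two independent groups with equal n: n = 2·((z_{α} + z_β) / d)².
z_{α} + z_β = 2.054 + 0.524 = 2.578.
n = 2 × (2.578 / 0.88)² = 2 × 2.930² = 2 × 8.58 = 17.2.
Round up to the next whole participant.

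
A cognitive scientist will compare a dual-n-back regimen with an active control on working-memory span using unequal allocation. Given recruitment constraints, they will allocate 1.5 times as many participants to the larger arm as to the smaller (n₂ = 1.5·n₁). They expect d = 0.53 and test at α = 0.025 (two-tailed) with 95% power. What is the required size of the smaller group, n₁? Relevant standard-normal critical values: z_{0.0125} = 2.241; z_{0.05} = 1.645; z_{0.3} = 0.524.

With allocation ratio k = n₂/n₁ = 1.5, Var(x̄₁−x̄₂) = σ²(1/n₁ + 1/(k·n₁)) = σ²·(k+1)/(k·n₁).
So n₁ = (1 + 1/k)·((z_{α/2} + z_β)/d)² = 1.667 × (3.886/0.53)².
n₁ = 1.667 × 53.76 = 89.6.
Round up: n₁ = 90, giving n₂ = 1.5 × 90 = 135.

n₁ = 90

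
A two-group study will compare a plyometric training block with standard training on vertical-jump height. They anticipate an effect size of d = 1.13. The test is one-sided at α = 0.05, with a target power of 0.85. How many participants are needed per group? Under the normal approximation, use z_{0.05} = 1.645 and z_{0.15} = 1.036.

n = 12 per group

For two independent groups with equal n: n = 2·((z_{α} + z_β) / d)².
z_{α} + z_β = 1.645 + 1.036 = 2.681.
n = 2 × (2.681 / 1.13)² = 2 × 2.373² = 2 × 5.63 = 11.3.
Round up to the next whole participant.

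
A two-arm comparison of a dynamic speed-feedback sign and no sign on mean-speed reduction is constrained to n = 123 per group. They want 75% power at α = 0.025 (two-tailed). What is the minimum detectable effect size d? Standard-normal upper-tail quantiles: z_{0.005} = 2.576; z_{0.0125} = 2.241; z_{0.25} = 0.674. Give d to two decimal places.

For two independent groups of n = 123 each: d_min = (z_{α/2} + z_β)·√(2/n).
z-sum = 2.241 + 0.674 = 2.915.
d_min = 2.915 × √(2/123) = 2.915 × 0.1275 = 0.372.

d_min ≈ 0.37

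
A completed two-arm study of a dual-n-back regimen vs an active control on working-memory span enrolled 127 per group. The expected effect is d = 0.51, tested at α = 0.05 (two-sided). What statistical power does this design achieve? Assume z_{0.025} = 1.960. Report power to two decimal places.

power ≈ 0.98

For two equal groups, power = Φ(d·√(n/2) − z_{α/2}).
d·√(n/2) = 0.51 × √(127/2) = 0.51 × 7.969 = 4.064.
z_β = 4.064 − 1.960 = 2.104.
Power = Φ(2.104) = 0.982.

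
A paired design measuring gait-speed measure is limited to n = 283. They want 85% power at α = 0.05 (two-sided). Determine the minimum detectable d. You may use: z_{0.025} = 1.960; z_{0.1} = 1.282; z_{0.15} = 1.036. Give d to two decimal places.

d_min ≈ 0.18

For a single sample (or paired design) of n = 283: d_min = (z_{α/2} + z_β)/√n.
z-sum = 1.960 + 1.036 = 2.996.
d_min = 2.996 / √283 = 2.996 / 16.823 = 0.178.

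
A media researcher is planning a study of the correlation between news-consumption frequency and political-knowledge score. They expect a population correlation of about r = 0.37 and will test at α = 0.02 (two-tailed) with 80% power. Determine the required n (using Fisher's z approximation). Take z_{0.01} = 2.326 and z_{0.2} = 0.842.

Fisher's z: C = ½·ln((1+r)/(1−r)) = ½·ln(2.1746) = 0.3884.
n = ((z_{α/2} + z_β)/C)² + 3.
(2.326 + 0.842) / 0.3884 = 3.168 / 0.3884 = 8.157.
n = 8.157² + 3 = 66.53 + 3 = 69.5.
Round up.

n = 70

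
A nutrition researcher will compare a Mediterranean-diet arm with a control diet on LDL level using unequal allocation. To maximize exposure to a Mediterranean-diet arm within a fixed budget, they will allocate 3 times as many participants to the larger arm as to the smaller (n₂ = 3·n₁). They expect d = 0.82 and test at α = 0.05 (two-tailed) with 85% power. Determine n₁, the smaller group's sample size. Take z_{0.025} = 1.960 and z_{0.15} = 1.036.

With allocation ratio k = n₂/n₁ = 3, Var(x̄₁−x̄₂) = σ²(1/n₁ + 1/(k·n₁)) = σ²·(k+1)/(k·n₁).
So n₁ = (1 + 1/k)·((z_{α/2} + z_β)/d)² = 1.333 × (2.996/0.82)².
n₁ = 1.333 × 13.35 = 17.8.
Round up: n₁ = 18, giving n₂ = 3 × 18 = 54.

n₁ = 18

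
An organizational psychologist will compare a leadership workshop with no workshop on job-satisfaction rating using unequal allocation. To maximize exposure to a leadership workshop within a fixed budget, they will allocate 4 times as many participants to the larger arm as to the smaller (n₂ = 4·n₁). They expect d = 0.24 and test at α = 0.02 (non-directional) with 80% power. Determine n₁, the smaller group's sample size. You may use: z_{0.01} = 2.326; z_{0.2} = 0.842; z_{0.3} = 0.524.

n₁ = 218

With allocation ratio k = n₂/n₁ = 4, Var(x̄₁−x̄₂) = σ²(1/n₁ + 1/(k·n₁)) = σ²·(k+1)/(k·n₁).
So n₁ = (1 + 1/k)·((z_{α/2} + z_β)/d)² = 1.250 × (3.168/0.24)².
n₁ = 1.250 × 174.24 = 217.8.
Round up: n₁ = 218, giving n₂ = 4 × 218 = 872.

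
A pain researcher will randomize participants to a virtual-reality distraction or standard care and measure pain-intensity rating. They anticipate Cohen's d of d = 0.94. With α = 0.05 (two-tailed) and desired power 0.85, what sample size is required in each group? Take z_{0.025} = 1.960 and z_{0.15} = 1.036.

For two independent groups with equal n: n = 2·((z_{α/2} + z_β) / d)².
z_{α/2} + z_β = 1.960 + 1.036 = 2.996.
n = 2 × (2.996 / 0.94)² = 2 × 3.187² = 2 × 10.16 = 20.3.
Round up to the next whole participant.

n = 21 per group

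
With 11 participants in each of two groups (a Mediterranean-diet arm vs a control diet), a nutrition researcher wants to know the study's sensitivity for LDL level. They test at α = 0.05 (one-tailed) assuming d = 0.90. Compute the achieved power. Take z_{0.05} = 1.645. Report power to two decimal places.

For two equal groups, power = Φ(d·√(n/2) − z_{α}).
d·√(n/2) = 0.90 × √(11/2) = 0.90 × 2.345 = 2.111.
z_β = 2.111 − 1.645 = 0.466.
Power = Φ(0.466) = 0.679.

power ≈ 0.68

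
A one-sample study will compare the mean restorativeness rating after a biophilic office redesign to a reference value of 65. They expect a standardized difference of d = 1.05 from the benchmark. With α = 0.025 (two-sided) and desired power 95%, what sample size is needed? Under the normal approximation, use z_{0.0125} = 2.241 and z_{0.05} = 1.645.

n = 14

For a one-sample test: n = ((z_{α/2} + z_β) / d)².
z_{α/2} + z_β = 2.241 + 1.645 = 3.886.
n = (3.886 / 1.05)² = 3.701² = 13.70.
Round up.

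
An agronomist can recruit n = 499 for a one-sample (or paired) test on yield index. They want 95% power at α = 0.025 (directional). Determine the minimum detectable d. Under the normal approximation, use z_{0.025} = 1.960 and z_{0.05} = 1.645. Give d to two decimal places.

d_min ≈ 0.16

For a single sample (or paired design) of n = 499: d_min = (z_{α} + z_β)/√n.
z-sum = 1.960 + 1.645 = 3.605.
d_min = 3.605 / √499 = 3.605 / 22.338 = 0.161.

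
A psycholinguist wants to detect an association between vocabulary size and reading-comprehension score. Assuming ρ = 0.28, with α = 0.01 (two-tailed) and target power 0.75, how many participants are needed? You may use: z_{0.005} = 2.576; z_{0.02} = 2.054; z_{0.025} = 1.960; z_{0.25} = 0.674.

Fisher's z: C = ½·ln((1+r)/(1−r)) = ½·ln(1.7778) = 0.2877.
n = ((z_{α/2} + z_β)/C)² + 3.
(2.576 + 0.674) / 0.2877 = 3.250 / 0.2877 = 11.296.
n = 11.296² + 3 = 127.61 + 3 = 130.6.
Round up.

n = 131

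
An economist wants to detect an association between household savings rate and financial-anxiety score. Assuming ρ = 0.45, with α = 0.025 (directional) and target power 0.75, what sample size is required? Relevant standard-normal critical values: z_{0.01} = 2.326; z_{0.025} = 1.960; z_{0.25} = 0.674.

Fisher's z: C = ½·ln((1+r)/(1−r)) = ½·ln(2.6364) = 0.4847.
n = ((z_{α} + z_β)/C)² + 3.
(1.960 + 0.674) / 0.4847 = 2.634 / 0.4847 = 5.434.
n = 5.434² + 3 = 29.53 + 3 = 32.5.
Round up.

n = 33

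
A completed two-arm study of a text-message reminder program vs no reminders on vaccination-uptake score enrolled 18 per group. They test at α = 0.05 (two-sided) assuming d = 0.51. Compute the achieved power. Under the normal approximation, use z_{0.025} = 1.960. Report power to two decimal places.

power ≈ 0.33

For two equal groups, power = Φ(d·√(n/2) − z_{α/2}).
d·√(n/2) = 0.51 × √(18/2) = 0.51 × 3.000 = 1.530.
z_β = 1.530 − 1.960 = -0.430.
Power = Φ(-0.430) = 0.334.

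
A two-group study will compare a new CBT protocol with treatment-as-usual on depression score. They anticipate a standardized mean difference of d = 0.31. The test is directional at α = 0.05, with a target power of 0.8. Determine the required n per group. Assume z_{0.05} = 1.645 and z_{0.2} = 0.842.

For two independent groups with equal n: n = 2·((z_{α} + z_β) / d)².
z_{α} + z_β = 1.645 + 0.842 = 2.487.
n = 2 × (2.487 / 0.31)² = 2 × 8.023² = 2 × 64.36 = 128.7.
Round up to the next whole participant.

n = 129 per group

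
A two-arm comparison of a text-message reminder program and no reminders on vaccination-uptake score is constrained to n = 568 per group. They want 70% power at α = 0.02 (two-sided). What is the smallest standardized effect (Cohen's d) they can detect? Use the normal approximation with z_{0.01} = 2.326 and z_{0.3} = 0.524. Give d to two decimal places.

d_min ≈ 0.17

For two independent groups of n = 568 each: d_min = (z_{α/2} + z_β)·√(2/n).
z-sum = 2.326 + 0.524 = 2.850.
d_min = 2.850 × √(2/568) = 2.850 × 0.0593 = 0.169.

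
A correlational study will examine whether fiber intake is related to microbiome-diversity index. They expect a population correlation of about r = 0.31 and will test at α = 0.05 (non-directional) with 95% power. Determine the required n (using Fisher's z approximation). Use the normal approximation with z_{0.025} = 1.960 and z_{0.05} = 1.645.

n = 130

Fisher's z: C = ½·ln((1+r)/(1−r)) = ½·ln(1.8986) = 0.3205.
n = ((z_{α/2} + z_β)/C)² + 3.
(1.960 + 1.645) / 0.3205 = 3.605 / 0.3205 = 11.248.
n = 11.248² + 3 = 126.52 + 3 = 129.5.
Round up.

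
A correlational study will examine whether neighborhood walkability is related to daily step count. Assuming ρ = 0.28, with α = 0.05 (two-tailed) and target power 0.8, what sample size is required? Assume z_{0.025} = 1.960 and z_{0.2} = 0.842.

Fisher's z: C = ½·ln((1+r)/(1−r)) = ½·ln(1.7778) = 0.2877.
n = ((z_{α/2} + z_β)/C)² + 3.
(1.960 + 0.842) / 0.2877 = 2.802 / 0.2877 = 9.739.
n = 9.739² + 3 = 94.85 + 3 = 97.9.
Round up.

n = 98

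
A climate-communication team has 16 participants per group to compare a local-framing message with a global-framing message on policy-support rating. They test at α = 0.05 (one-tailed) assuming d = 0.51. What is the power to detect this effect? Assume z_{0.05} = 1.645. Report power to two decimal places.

power ≈ 0.42

For two equal groups, power = Φ(d·√(n/2) − z_{α}).
d·√(n/2) = 0.51 × √(16/2) = 0.51 × 2.828 = 1.442.
z_β = 1.442 − 1.645 = -0.203.
Power = Φ(-0.203) = 0.420.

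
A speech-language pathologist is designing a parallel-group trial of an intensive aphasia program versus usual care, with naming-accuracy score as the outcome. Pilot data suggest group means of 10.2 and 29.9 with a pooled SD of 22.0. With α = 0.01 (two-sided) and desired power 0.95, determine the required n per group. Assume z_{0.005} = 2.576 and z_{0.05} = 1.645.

n = 45 per group

Cohen's d = |M₁ − M₂| / SD_pooled = |10.2 − 29.9| / 22.0 = 19.7 / 22.0 = 0.895.
For two independent groups with equal n: n = 2·((z_{α/2} + z_β) / d)².
z_{α/2} + z_β = 2.576 + 1.645 = 4.221.
n = 2 × (4.221 / 0.895)² = 2 × 4.716² = 2 × 22.24 = 44.5.
Round up to the next whole participant.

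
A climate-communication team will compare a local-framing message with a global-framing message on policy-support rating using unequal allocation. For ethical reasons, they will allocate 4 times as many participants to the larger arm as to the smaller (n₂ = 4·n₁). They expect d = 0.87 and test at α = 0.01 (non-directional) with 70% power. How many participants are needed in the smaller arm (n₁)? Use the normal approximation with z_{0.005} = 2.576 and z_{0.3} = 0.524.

n₁ = 16

With allocation ratio k = n₂/n₁ = 4, Var(x̄₁−x̄₂) = σ²(1/n₁ + 1/(k·n₁)) = σ²·(k+1)/(k·n₁).
So n₁ = (1 + 1/k)·((z_{α/2} + z_β)/d)² = 1.250 × (3.100/0.87)².
n₁ = 1.250 × 12.70 = 15.9.
Round up: n₁ = 16, giving n₂ = 4 × 16 = 64.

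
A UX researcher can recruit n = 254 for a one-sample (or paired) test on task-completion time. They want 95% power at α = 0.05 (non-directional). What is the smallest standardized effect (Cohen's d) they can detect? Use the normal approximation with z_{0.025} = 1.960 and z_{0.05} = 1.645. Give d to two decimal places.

d_min ≈ 0.23

For a single sample (or paired design) of n = 254: d_min = (z_{α/2} + z_β)/√n.
z-sum = 1.960 + 1.645 = 3.605.
d_min = 3.605 / √254 = 3.605 / 15.937 = 0.226.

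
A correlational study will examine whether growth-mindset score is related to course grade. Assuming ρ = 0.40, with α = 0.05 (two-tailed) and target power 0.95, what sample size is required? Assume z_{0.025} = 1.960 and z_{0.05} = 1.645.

n = 76

Fisher's z: C = ½·ln((1+r)/(1−r)) = ½·ln(2.3333) = 0.4236.
n = ((z_{α/2} + z_β)/C)² + 3.
(1.960 + 1.645) / 0.4236 = 3.605 / 0.4236 = 8.510.
n = 8.510² + 3 = 72.43 + 3 = 75.4.
Round up.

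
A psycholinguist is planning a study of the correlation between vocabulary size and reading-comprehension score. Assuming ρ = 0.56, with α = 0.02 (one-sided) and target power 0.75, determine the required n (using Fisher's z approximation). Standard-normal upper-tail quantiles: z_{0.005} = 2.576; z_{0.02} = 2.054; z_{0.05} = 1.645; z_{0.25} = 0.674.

Fisher's z: C = ½·ln((1+r)/(1−r)) = ½·ln(3.5455) = 0.6328.
n = ((z_{α} + z_β)/C)² + 3.
(2.054 + 0.674) / 0.6328 = 2.728 / 0.6328 = 4.311.
n = 4.311² + 3 = 18.58 + 3 = 21.6.
Round up.

n = 22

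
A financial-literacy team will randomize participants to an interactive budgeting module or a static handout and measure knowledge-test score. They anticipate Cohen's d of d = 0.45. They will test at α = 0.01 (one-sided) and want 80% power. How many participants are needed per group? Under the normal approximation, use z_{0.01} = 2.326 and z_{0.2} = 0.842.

n = 100 per group

For two independent groups with equal n: n = 2·((z_{α} + z_β) / d)².
z_{α} + z_β = 2.326 + 0.842 = 3.168.
n = 2 × (3.168 / 0.45)² = 2 × 7.040² = 2 × 49.56 = 99.1.
Round up to the next whole participant.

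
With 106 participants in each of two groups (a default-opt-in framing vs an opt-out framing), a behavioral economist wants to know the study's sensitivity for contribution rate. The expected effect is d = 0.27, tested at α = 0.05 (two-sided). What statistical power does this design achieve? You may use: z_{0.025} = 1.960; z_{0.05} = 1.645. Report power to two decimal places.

For two equal groups, power = Φ(d·√(n/2) − z_{α/2}).
d·√(n/2) = 0.27 × √(106/2) = 0.27 × 7.280 = 1.966.
z_β = 1.966 − 1.960 = 0.006.
Power = Φ(0.006) = 0.502.

power ≈ 0.50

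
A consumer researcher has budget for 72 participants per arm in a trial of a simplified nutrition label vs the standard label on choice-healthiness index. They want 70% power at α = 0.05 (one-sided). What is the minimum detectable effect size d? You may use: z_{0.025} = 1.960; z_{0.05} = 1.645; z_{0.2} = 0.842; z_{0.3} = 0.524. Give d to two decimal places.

d_min ≈ 0.36

For two independent groups of n = 72 each: d_min = (z_{α} + z_β)·√(2/n).
z-sum = 1.645 + 0.524 = 2.169.
d_min = 2.169 × √(2/72) = 2.169 × 0.1667 = 0.361.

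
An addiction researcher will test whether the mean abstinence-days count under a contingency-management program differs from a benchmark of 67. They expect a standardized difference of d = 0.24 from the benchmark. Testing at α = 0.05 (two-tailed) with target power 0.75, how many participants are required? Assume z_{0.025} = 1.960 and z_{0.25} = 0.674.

For a one-sample test: n = ((z_{α/2} + z_β) / d)².
z_{α/2} + z_β = 1.960 + 0.674 = 2.634.
n = (2.634 / 0.24)² = 10.975² = 120.45.
Round up.

n = 121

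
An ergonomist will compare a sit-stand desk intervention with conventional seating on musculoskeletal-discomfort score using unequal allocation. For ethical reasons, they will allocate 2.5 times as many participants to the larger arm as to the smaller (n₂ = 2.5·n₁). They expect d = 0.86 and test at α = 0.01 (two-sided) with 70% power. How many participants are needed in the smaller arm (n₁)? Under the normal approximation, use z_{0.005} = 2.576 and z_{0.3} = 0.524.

With allocation ratio k = n₂/n₁ = 2.5, Var(x̄₁−x̄₂) = σ²(1/n₁ + 1/(k·n₁)) = σ²·(k+1)/(k·n₁).
So n₁ = (1 + 1/k)·((z_{α/2} + z_β)/d)² = 1.400 × (3.100/0.86)².
n₁ = 1.400 × 12.99 = 18.2.
Round up: n₁ = 19, giving n₂ = ⌈2.5 × 19⌉ = ⌈47.5⌉ = 48.

n₁ = 19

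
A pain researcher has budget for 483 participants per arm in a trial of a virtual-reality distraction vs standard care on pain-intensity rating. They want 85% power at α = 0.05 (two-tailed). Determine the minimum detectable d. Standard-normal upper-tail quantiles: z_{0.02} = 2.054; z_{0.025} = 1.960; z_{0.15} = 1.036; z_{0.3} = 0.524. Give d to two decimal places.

For two independent groups of n = 483 each: d_min = (z_{α/2} + z_β)·√(2/n).
z-sum = 1.960 + 1.036 = 2.996.
d_min = 2.996 × √(2/483) = 2.996 × 0.0643 = 0.193.

d_min ≈ 0.19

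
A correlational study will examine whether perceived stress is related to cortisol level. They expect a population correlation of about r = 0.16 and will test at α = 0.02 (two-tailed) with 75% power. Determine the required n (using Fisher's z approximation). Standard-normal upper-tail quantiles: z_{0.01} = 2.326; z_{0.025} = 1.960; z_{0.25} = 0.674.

Fisher's z: C = ½·ln((1+r)/(1−r)) = ½·ln(1.3810) = 0.1614.
n = ((z_{α/2} + z_β)/C)² + 3.
(2.326 + 0.674) / 0.1614 = 3.000 / 0.1614 = 18.587.
n = 18.587² + 3 = 345.49 + 3 = 348.5.
Round up.

n = 349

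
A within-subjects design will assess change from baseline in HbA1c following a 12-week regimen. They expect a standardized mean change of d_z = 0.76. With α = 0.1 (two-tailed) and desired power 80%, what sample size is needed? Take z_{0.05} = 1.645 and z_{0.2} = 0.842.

n = 11 pairs

For a paired (one-sample on differences) test: n = ((z_{α/2} + z_β) / d)².
z_{α/2} + z_β = 1.645 + 0.842 = 2.487.
n = (2.487 / 0.76)² = 3.272² = 10.71.
Round up.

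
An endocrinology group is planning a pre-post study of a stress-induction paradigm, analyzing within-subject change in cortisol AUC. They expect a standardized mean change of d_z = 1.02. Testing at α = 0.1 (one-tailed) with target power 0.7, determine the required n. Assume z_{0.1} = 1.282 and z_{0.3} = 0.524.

n = 4 pairs

For a paired (one-sample on differences) test: n = ((z_{α} + z_β) / d)².
z_{α} + z_β = 1.282 + 0.524 = 1.806.
n = (1.806 / 1.02)² = 1.771² = 3.13.
Round up.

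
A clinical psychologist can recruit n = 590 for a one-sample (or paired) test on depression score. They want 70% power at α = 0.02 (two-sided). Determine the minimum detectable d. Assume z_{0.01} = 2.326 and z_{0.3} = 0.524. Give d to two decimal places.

d_min ≈ 0.12

For a single sample (or paired design) of n = 590: d_min = (z_{α/2} + z_β)/√n.
z-sum = 2.326 + 0.524 = 2.850.
d_min = 2.850 / √590 = 2.850 / 24.290 = 0.117.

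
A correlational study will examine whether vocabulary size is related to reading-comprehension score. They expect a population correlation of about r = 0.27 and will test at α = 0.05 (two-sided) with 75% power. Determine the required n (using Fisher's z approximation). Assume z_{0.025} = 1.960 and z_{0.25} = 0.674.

Fisher's z: C = ½·ln((1+r)/(1−r)) = ½·ln(1.7397) = 0.2769.
n = ((z_{α/2} + z_β)/C)² + 3.
(1.960 + 0.674) / 0.2769 = 2.634 / 0.2769 = 9.512.
n = 9.512² + 3 = 90.49 + 3 = 93.5.
Round up.

n = 94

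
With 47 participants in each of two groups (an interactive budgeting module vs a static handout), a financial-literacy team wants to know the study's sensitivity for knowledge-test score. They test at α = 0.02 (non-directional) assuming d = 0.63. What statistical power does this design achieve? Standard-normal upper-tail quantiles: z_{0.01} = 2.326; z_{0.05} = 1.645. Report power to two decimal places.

For two equal groups, power = Φ(d·√(n/2) − z_{α/2}).
d·√(n/2) = 0.63 × √(47/2) = 0.63 × 4.848 = 3.054.
z_β = 3.054 − 2.326 = 0.728.
Power = Φ(0.728) = 0.767.

power ≈ 0.77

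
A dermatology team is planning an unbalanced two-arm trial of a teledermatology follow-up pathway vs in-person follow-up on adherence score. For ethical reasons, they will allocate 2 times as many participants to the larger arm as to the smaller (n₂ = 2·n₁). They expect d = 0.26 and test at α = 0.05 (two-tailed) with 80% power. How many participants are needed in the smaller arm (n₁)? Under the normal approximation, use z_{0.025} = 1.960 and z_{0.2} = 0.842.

With allocation ratio k = n₂/n₁ = 2, Var(x̄₁−x̄₂) = σ²(1/n₁ + 1/(k·n₁)) = σ²·(k+1)/(k·n₁).
So n₁ = (1 + 1/k)·((z_{α/2} + z_β)/d)² = 1.500 × (2.802/0.26)².
n₁ = 1.500 × 116.14 = 174.2.
Round up: n₁ = 175, giving n₂ = 2 × 175 = 350.

n₁ = 175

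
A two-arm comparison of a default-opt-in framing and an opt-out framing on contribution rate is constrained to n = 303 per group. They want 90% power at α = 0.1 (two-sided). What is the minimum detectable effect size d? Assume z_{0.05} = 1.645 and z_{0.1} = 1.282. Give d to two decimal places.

For two independent groups of n = 303 each: d_min = (z_{α/2} + z_β)·√(2/n).
z-sum = 1.645 + 1.282 = 2.927.
d_min = 2.927 × √(2/303) = 2.927 × 0.0812 = 0.238.

d_min ≈ 0.24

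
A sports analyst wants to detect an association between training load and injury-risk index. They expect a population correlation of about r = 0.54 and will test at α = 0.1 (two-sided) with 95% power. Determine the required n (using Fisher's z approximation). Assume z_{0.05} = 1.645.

Fisher's z: C = ½·ln((1+r)/(1−r)) = ½·ln(3.3478) = 0.6042.
n = ((z_{α/2} + z_β)/C)² + 3.
(1.645 + 1.645) / 0.6042 = 3.290 / 0.6042 = 5.445.
n = 5.445² + 3 = 29.65 + 3 = 32.7.
Round up.

n = 33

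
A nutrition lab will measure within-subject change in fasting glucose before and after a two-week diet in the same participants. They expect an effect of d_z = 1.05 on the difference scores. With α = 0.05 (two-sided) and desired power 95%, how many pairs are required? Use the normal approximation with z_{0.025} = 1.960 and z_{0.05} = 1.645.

n = 12 pairs

For a paired (one-sample on differences) test: n = ((z_{α/2} + z_β) / d)².
z_{α/2} + z_β = 1.960 + 1.645 = 3.605.
n = (3.605 / 1.05)² = 3.433² = 11.79.
Round up.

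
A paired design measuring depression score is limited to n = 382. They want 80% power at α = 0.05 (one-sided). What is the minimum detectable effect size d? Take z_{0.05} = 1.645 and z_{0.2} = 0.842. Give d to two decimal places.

For a single sample (or paired design) of n = 382: d_min = (z_{α} + z_β)/√n.
z-sum = 1.645 + 0.842 = 2.487.
d_min = 2.487 / √382 = 2.487 / 19.545 = 0.127.

d_min ≈ 0.13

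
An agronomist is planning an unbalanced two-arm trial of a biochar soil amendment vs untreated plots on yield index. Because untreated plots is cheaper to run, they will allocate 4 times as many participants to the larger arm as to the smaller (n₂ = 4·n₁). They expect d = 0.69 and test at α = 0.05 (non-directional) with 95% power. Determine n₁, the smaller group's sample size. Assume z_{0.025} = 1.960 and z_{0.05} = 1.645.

n₁ = 35

With allocation ratio k = n₂/n₁ = 4, Var(x̄₁−x̄₂) = σ²(1/n₁ + 1/(k·n₁)) = σ²·(k+1)/(k·n₁).
So n₁ = (1 + 1/k)·((z_{α/2} + z_β)/d)² = 1.250 × (3.605/0.69)².
n₁ = 1.250 × 27.30 = 34.1.
Round up: n₁ = 35, giving n₂ = 4 × 35 = 140.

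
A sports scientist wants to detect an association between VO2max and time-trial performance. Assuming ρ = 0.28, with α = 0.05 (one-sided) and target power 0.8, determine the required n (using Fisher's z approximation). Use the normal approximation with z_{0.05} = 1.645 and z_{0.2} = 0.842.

Fisher's z: C = ½·ln((1+r)/(1−r)) = ½·ln(1.7778) = 0.2877.
n = ((z_{α} + z_β)/C)² + 3.
(1.645 + 0.842) / 0.2877 = 2.487 / 0.2877 = 8.644.
n = 8.644² + 3 = 74.73 + 3 = 77.7.
Round up.

n = 78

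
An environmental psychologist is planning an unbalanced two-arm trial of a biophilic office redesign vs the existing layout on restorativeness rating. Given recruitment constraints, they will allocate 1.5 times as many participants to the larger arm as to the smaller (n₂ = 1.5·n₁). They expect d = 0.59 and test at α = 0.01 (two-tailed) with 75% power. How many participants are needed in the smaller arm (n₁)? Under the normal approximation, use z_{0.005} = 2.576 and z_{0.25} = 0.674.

n₁ = 51

With allocation ratio k = n₂/n₁ = 1.5, Var(x̄₁−x̄₂) = σ²(1/n₁ + 1/(k·n₁)) = σ²·(k+1)/(k·n₁).
So n₁ = (1 + 1/k)·((z_{α/2} + z_β)/d)² = 1.667 × (3.250/0.59)².
n₁ = 1.667 × 30.34 = 50.6.
Round up: n₁ = 51, giving n₂ = ⌈1.5 × 51⌉ = ⌈76.5⌉ = 77.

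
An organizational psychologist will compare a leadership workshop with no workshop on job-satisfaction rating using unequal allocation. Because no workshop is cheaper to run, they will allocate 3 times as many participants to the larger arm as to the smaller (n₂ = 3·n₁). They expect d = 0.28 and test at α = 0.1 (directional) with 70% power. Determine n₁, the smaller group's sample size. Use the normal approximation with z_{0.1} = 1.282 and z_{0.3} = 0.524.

With allocation ratio k = n₂/n₁ = 3, Var(x̄₁−x̄₂) = σ²(1/n₁ + 1/(k·n₁)) = σ²·(k+1)/(k·n₁).
So n₁ = (1 + 1/k)·((z_{α} + z_β)/d)² = 1.333 × (1.806/0.28)².
n₁ = 1.333 × 41.60 = 55.5.
Round up: n₁ = 56, giving n₂ = 3 × 56 = 168.

n₁ = 56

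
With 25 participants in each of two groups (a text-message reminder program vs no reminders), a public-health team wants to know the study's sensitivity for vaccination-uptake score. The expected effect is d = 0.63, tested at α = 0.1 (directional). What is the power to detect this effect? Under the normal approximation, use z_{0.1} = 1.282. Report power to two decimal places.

power ≈ 0.83

For two equal groups, power = Φ(d·√(n/2) − z_{α}).
d·√(n/2) = 0.63 × √(25/2) = 0.63 × 3.536 = 2.227.
z_β = 2.227 − 1.282 = 0.945.
Power = Φ(0.945) = 0.828.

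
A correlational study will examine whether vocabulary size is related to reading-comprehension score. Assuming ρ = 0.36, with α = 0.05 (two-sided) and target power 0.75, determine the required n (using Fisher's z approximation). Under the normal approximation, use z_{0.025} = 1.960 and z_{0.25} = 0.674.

Fisher's z: C = ½·ln((1+r)/(1−r)) = ½·ln(2.1250) = 0.3769.
n = ((z_{α/2} + z_β)/C)² + 3.
(1.960 + 0.674) / 0.3769 = 2.634 / 0.3769 = 6.989.
n = 6.989² + 3 = 48.84 + 3 = 51.8.
Round up.

n = 52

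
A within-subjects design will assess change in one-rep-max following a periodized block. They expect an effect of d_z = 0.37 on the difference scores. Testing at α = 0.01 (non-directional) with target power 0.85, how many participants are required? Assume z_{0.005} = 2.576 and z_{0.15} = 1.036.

n = 96 pairs

For a paired (one-sample on differences) test: n = ((z_{α/2} + z_β) / d)².
z_{α/2} + z_β = 2.576 + 1.036 = 3.612.
n = (3.612 / 0.37)² = 9.762² = 95.30.
Round up.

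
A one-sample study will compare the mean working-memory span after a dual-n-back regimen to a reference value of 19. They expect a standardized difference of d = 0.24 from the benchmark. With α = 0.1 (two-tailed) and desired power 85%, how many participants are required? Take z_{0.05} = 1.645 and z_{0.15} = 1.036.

For a one-sample test: n = ((z_{α/2} + z_β) / d)².
z_{α/2} + z_β = 1.645 + 1.036 = 2.681.
n = (2.681 / 0.24)² = 11.171² = 124.79.
Round up.

n = 125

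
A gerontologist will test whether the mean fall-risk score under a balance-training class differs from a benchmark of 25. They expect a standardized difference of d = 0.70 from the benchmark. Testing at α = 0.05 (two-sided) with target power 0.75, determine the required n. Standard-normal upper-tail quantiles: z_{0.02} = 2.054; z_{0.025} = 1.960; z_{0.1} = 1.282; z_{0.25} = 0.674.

n = 15

For a one-sample test: n = ((z_{α/2} + z_β) / d)².
z_{α/2} + z_β = 1.960 + 0.674 = 2.634.
n = (2.634 / 0.70)² = 3.763² = 14.16.
Round up.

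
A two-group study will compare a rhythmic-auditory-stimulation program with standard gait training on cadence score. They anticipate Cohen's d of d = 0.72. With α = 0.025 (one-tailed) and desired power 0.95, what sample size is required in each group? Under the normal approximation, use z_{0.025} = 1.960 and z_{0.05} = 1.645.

For two independent groups with equal n: n = 2·((z_{α} + z_β) / d)².
z_{α} + z_β = 1.960 + 1.645 = 3.605.
n = 2 × (3.605 / 0.72)² = 2 × 5.007² = 2 × 25.07 = 50.1.
Round up to the next whole participant.

n = 51 per group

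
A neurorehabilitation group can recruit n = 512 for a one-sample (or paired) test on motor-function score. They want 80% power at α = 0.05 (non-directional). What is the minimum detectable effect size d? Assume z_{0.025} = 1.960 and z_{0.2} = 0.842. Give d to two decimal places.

d_min ≈ 0.12

For a single sample (or paired design) of n = 512: d_min = (z_{α/2} + z_β)/√n.
z-sum = 1.960 + 0.842 = 2.802.
d_min = 2.802 / √512 = 2.802 / 22.627 = 0.124.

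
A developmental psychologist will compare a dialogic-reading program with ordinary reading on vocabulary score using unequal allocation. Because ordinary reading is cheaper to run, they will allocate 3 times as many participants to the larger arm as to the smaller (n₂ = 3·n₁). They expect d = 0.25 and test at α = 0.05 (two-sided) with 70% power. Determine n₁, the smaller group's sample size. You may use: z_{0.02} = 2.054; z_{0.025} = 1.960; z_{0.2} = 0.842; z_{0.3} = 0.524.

With allocation ratio k = n₂/n₁ = 3, Var(x̄₁−x̄₂) = σ²(1/n₁ + 1/(k·n₁)) = σ²·(k+1)/(k·n₁).
So n₁ = (1 + 1/k)·((z_{α/2} + z_β)/d)² = 1.333 × (2.484/0.25)².
n₁ = 1.333 × 98.72 = 131.6.
Round up: n₁ = 132, giving n₂ = 3 × 132 = 396.

n₁ = 132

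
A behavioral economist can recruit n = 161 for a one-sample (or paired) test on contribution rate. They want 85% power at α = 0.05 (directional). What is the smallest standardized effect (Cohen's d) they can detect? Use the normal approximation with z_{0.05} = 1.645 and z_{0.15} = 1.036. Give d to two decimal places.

For a single sample (or paired design) of n = 161: d_min = (z_{α} + z_β)/√n.
z-sum = 1.645 + 1.036 = 2.681.
d_min = 2.681 / √161 = 2.681 / 12.689 = 0.211.

d_min ≈ 0.21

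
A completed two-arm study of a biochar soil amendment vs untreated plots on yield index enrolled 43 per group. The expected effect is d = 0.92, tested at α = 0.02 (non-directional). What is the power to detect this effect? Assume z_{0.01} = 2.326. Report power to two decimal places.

power ≈ 0.97

For two equal groups, power = Φ(d·√(n/2) − z_{α/2}).
d·√(n/2) = 0.92 × √(43/2) = 0.92 × 4.637 = 4.266.
z_β = 4.266 − 2.326 = 1.940.
Power = Φ(1.940) = 0.974.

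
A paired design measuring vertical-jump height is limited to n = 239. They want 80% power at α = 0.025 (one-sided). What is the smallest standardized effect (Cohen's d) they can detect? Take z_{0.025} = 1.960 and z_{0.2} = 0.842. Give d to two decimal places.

d_min ≈ 0.18

For a single sample (or paired design) of n = 239: d_min = (z_{α} + z_β)/√n.
z-sum = 1.960 + 0.842 = 2.802.
d_min = 2.802 / √239 = 2.802 / 15.460 = 0.181.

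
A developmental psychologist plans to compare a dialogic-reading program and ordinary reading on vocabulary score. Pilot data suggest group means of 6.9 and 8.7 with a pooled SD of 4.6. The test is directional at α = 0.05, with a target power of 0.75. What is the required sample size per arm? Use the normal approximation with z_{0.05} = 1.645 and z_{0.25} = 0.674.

Cohen's d = |M₁ − M₂| / SD_pooled = |6.9 − 8.7| / 4.6 = 1.8 / 4.6 = 0.391.
For two independent groups with equal n: n = 2·((z_{α} + z_β) / d)².
z_{α} + z_β = 1.645 + 0.674 = 2.319.
n = 2 × (2.319 / 0.391)² = 2 × 5.931² = 2 × 35.18 = 70.4.
Round up to the next whole participant.

n = 71 per group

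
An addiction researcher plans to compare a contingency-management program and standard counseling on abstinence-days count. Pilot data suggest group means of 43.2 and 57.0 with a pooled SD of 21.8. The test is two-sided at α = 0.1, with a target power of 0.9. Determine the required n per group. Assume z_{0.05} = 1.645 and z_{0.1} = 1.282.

n = 43 per group

Cohen's d = |M₁ − M₂| / SD_pooled = |43.2 − 57.0| / 21.8 = 13.8 / 21.8 = 0.633.
For two independent groups with equal n: n = 2·((z_{α/2} + z_β) / d)².
z_{α/2} + z_β = 1.645 + 1.282 = 2.927.
n = 2 × (2.927 / 0.633)² = 2 × 4.624² = 2 × 21.38 = 42.8.
Round up to the next whole participant.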